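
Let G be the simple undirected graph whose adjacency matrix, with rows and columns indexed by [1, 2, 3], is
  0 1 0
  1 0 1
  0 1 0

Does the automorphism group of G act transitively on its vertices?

Vertex 2 is the only vertex of degree 2, so every automorphism fixes it; G is not vertex-transitive.

No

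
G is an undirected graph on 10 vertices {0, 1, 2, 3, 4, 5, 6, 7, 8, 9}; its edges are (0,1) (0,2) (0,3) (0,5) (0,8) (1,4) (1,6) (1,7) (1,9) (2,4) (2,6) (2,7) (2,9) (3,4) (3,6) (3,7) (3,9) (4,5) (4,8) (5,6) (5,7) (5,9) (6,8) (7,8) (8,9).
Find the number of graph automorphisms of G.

28800

G is 5-regular and bipartite with parts {1, 2, 3, 5, 8} and {0, 4, 6, 7, 9} (each part is independent and every cross-pair is an edge), so G = K_{5,5}. Each part can be permuted independently (S_5 × S_5) and the two equal-size parts can also be swapped, giving (S_5 × S_5) ⋊ Z_2 of order 2·(5!)² = 28800.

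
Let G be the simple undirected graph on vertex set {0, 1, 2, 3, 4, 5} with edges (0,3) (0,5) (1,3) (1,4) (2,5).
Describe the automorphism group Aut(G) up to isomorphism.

the cyclic group of order 2

The degree sequence is [2, 2, 1, 2, 1, 2]; the two degree-1 vertices 2 and 4 are the ends of a path, so G = P_6. A path has exactly one nontrivial symmetry — reversal — giving Aut(G) of order 2.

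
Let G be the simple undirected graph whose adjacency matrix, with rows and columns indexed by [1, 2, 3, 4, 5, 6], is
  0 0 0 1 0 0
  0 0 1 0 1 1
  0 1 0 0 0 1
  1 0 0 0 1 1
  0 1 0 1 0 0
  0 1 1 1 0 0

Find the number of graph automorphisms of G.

The degree sequence is [1, 3, 2, 3, 2, 3]. Checking the degree-preserving permutations of the vertex set shows that none except the identity preserves every edge, so Aut(G) is trivial.

1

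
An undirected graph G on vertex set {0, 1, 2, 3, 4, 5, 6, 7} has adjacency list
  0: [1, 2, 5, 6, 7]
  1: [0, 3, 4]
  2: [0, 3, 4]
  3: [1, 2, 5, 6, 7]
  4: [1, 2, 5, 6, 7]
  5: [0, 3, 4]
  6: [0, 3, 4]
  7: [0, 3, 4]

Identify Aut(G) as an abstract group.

S_3 × S_5

The vertices split by degree into {0, 3, 4} (degree 5) and {1, 2, 5, 6, 7} (degree 3); every edge runs between the two parts, so G is the complete bipartite graph K_{3,5}. Automorphisms preserve the bipartition setwise (since the parts differ in size) and act as S_3 × S_5 within it; |Aut| = 720.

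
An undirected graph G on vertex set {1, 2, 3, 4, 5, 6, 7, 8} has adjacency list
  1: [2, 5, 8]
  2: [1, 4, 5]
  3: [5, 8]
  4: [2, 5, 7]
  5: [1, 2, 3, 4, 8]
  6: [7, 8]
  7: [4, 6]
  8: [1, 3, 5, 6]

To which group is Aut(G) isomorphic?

the trivial group

Degrees alone do not determine every vertex (e.g. 1 and 2 both have degree 3), but their neighbour-degree multisets differ: N(1) has degrees [3, 4, 5] while N(2) has degrees [3, 3, 5]. Repeating this refinement separates all vertices, so the only automorphism is the identity.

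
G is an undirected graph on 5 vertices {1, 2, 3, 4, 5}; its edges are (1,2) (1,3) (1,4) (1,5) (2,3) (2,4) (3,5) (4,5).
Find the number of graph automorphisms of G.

Vertex 1 is the unique vertex of degree 4; the remaining 4 vertices each have degree 3 and induce a cycle, so G is the wheel on 5 vertices with hub 1. Every automorphism fixes the hub and acts on the rim 4-cycle, so Aut(G) ≅ Aut(C_4) = D_4 of order 8.

8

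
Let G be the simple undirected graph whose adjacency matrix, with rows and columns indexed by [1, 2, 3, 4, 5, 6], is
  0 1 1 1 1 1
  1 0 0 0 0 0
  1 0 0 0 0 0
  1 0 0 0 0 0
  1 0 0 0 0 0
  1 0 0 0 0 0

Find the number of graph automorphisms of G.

Vertex 1 has degree 5 and every other vertex has degree 1, so G is the star K_{1,5} with centre 1. Any automorphism fixes the centre and permutes the 5 leaves freely, so Aut(G) ≅ S_5 of order 5! = 120.

120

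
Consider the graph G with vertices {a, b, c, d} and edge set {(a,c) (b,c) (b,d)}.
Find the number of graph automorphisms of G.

The degree sequence is [1, 2, 2, 1]; the two degree-1 vertices a and d are the ends of a path, so G = P_4. The only nontrivial automorphism of a path is the end-to-end reflection, so Aut(G) ≅ Z_2.

2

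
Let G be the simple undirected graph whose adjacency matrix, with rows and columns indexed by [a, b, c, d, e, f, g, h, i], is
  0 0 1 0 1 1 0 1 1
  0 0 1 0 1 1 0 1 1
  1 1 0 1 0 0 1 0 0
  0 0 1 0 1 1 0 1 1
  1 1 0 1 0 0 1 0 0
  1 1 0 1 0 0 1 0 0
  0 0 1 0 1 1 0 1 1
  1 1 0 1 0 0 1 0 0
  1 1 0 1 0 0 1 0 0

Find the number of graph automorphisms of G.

2880

The vertices split by degree into {a, b, d, g} (degree 5) and {c, e, f, h, i} (degree 4); every edge runs between the two parts, so G is the complete bipartite graph K_{4,5}. The parts have unequal sizes, so no automorphism swaps them; each part is permuted independently, giving S_5 × S_4 of order 5!·4! = 2880.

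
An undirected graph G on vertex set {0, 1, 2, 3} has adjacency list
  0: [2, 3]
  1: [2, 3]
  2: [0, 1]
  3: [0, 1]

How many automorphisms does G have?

8

G is 2-regular and bipartite on 2^2 = 4 vertices with girth 4; it is the hypercube graph Q_2. The symmetry group of the 2-cube is the hyperoctahedral group B_2 = Z_2 ≀ S_2, of order 2^2·2! = 8.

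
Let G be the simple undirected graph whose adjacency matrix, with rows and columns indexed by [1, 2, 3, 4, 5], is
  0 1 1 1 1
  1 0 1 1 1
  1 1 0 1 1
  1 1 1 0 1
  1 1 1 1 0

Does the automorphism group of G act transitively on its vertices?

Every vertex has degree 4, so G is the complete graph K_5. Any permutation of the 5 vertices preserves K_5, so Aut(K_5) = S_5 of order 5! = 120. Under this action every vertex can be carried to every other, so G is vertex-transitive.

Yes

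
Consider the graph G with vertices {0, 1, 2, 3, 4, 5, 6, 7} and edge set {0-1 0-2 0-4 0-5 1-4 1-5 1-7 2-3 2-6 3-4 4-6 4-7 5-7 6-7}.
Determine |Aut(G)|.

1

The degree sequence is [4, 4, 3, 2, 5, 3, 3, 4]. Checking the degree-preserving permutations of the vertex set shows that none except the identity preserves every edge, so Aut(G) is trivial.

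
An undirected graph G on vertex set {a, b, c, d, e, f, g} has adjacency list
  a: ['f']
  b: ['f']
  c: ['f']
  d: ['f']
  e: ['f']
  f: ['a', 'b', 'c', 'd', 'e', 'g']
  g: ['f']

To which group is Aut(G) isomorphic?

the symmetric group on 6 letters

Vertex f has degree 6 and every other vertex has degree 1, so G is the star K_{1,6} with centre f. Any automorphism fixes the centre and permutes the 6 leaves freely, so Aut(G) ≅ S_6 of order 6! = 720.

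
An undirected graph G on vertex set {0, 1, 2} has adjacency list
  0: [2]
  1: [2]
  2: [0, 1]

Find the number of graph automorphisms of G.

The degree sequence is [1, 1, 2]; the two degree-1 vertices 0 and 1 are the ends of a path, so G = P_3. The only nontrivial automorphism of a path is the end-to-end reflection, so Aut(G) ≅ Z_2.

2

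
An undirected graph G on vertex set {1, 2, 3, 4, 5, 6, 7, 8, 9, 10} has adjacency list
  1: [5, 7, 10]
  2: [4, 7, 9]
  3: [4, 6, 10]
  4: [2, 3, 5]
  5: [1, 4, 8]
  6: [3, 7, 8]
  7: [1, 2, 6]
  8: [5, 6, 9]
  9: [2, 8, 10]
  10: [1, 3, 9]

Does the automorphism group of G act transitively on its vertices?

G is 3-regular on 10 vertices with no triangles and no 4-cycles (girth 5): this is the Petersen graph. Viewing the Petersen graph as the Kneser graph K(5,2) — vertices are 2-subsets of {1,…,5}, edges join disjoint pairs — its automorphisms are exactly the permutations of the 5-element set, so Aut ≅ S_5 of order 120. Under this action every vertex can be carried to every other, so G is vertex-transitive.

Yes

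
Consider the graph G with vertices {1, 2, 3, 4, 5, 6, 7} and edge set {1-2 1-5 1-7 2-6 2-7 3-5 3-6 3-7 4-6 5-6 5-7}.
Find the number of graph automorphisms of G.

1

The degree sequence is [3, 3, 3, 1, 4, 4, 4]. Checking the degree-preserving permutations of the vertex set shows that none except the identity preserves every edge, so Aut(G) is trivial.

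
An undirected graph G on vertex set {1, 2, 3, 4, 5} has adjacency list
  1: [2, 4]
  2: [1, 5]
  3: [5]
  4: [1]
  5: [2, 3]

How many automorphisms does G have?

2

The degree sequence is [2, 2, 1, 1, 2]; the two degree-1 vertices 3 and 4 are the ends of a path, so G = P_5. The only nontrivial automorphism of a path is the end-to-end reflection, so Aut(G) ≅ Z_2.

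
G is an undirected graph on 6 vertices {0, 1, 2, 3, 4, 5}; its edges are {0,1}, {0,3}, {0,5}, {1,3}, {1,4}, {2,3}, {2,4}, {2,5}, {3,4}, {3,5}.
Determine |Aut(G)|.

Vertex 3 is the unique vertex of degree 5; the remaining 5 vertices each have degree 3 and induce a cycle, so G is the wheel on 6 vertices with hub 3. Every automorphism fixes the hub and acts on the rim 5-cycle, so Aut(G) ≅ Aut(C_5) = D_5 of order 10.

10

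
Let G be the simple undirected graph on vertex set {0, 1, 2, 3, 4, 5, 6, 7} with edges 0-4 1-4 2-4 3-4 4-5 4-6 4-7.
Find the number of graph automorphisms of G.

Vertex 4 has degree 7 and every other vertex has degree 1, so G is the star K_{1,7} with centre 4. The 7 leaves are pairwise interchangeable while the centre is fixed, giving Aut(G) = S_7.

5040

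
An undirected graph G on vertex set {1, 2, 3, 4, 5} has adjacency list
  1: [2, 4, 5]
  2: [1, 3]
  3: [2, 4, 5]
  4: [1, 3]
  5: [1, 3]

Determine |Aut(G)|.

12

The vertices split by degree into {1, 3} (degree 3) and {2, 4, 5} (degree 2); every edge runs between the two parts, so G is the complete bipartite graph K_{2,3}. The parts have unequal sizes, so no automorphism swaps them; each part is permuted independently, giving S_2 × S_3 of order 2!·3! = 12.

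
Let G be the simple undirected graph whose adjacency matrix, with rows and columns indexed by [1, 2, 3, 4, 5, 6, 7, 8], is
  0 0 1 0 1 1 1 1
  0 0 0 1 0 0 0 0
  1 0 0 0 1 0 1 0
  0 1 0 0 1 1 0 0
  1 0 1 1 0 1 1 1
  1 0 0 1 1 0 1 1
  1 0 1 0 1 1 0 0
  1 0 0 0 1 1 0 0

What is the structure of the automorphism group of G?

The degree sequence is [5, 1, 3, 3, 6, 5, 4, 3]. Checking the degree-preserving permutations of the vertex set shows that none except the identity preserves every edge, so Aut(G) is trivial.

1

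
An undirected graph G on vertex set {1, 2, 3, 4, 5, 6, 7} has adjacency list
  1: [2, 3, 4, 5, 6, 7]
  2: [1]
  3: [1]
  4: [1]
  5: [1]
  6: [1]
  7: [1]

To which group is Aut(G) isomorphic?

Vertex 1 has degree 6 and every other vertex has degree 1, so G is the star K_{1,6} with centre 1. The 6 leaves are pairwise interchangeable while the centre is fixed, giving Aut(G) = S_6.

the symmetric group on 6 letters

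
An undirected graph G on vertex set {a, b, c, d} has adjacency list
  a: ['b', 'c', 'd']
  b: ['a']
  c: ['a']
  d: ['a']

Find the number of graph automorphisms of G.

Vertex a has degree 3 and every other vertex has degree 1, so G is the star K_{1,3} with centre a. Any automorphism fixes the centre and permutes the 3 leaves freely, so Aut(G) ≅ S_3 of order 3! = 6.

6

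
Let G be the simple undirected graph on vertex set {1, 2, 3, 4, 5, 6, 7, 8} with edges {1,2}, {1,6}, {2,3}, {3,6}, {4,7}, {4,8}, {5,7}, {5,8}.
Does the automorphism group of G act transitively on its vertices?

Yes

G has two connected components, {1, 2, 3, 6} and {4, 5, 7, 8}; each is 2-regular, so G = C_4 ⊔ C_4. Aut of a disjoint union of two copies of C_4 is the wreath product D_4 ≀ Z_2, of order 2·8² = 128. This group acts transitively on the 8 vertices.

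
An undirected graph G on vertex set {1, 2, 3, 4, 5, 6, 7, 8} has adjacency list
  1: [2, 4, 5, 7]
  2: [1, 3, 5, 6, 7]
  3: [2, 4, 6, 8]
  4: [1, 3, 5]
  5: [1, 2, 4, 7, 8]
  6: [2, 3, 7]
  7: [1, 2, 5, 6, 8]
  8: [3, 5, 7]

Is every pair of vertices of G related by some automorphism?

No

Automorphisms preserve degree, but G has vertices of degree 3 and vertices of degree 5; no automorphism maps one to the other, so G is not vertex-transitive.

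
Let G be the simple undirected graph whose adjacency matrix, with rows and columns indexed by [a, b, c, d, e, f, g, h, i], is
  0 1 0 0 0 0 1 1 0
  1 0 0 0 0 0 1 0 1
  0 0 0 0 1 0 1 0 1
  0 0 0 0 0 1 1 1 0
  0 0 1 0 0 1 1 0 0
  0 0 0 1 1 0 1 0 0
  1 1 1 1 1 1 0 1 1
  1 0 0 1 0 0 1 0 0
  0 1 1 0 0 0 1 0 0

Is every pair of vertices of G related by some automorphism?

No

Vertex g is the only vertex of degree 8, so every automorphism fixes it; G is not vertex-transitive.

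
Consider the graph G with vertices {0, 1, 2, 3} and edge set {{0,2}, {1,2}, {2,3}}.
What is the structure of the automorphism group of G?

the symmetric group on 3 letters

Vertex 2 has degree 3 and every other vertex has degree 1, so G is the star K_{1,3} with centre 2. The 3 leaves are pairwise interchangeable while the centre is fixed, giving Aut(G) = S_3.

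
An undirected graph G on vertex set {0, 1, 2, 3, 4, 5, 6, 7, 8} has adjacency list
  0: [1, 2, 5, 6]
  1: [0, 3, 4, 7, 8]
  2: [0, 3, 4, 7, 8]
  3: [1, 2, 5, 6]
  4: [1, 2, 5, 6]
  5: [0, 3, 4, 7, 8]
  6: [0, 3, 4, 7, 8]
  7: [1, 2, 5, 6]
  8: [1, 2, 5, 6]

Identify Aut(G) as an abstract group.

The vertices split by degree into {1, 2, 5, 6} (degree 5) and {0, 3, 4, 7, 8} (degree 4); every edge runs between the two parts, so G is the complete bipartite graph K_{4,5}. The parts have unequal sizes, so no automorphism swaps them; each part is permuted independently, giving S_4 × S_5 of order 4!·5! = 2880.

S_4 × S_5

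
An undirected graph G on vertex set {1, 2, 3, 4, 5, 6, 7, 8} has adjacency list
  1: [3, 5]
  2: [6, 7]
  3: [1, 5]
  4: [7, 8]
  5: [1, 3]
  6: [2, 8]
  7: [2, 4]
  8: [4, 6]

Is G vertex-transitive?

No

G has two connected components, {2, 4, 6, 7, 8} and {1, 3, 5}; each is 2-regular, so G = C_5 ⊔ C_3. The orbit of 1 under Aut(G) is {1, 3, 5}, which does not contain 2, so G is not vertex-transitive.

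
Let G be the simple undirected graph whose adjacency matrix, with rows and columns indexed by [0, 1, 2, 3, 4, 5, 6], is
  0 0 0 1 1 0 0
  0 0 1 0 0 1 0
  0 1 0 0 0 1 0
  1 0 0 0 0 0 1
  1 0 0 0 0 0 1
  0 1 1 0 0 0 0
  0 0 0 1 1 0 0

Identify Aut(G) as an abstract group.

D_4 × D_3

G has two connected components, {0, 3, 4, 6} and {1, 2, 5}; each is 2-regular, so G = C_4 ⊔ C_3. The components are non-isomorphic (different sizes), so Aut(G) = Aut(C_4) × Aut(C_3) = D_4 × D_3 of order 8·6 = 48.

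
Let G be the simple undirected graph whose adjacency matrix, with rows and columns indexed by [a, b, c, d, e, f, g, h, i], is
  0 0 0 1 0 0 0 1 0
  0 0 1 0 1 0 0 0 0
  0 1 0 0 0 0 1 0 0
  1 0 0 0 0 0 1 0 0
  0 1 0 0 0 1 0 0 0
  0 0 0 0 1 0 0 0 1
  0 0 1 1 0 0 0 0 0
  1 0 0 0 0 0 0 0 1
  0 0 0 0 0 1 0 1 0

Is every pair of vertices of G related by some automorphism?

Yes

Every vertex has degree 2 and the graph is connected, so G is the 9-cycle C_9. C_9 has 9 rotations and 9 reflections, so Aut(C_9) ≅ D_9 of order 18. Under this action every vertex can be carried to every other, so G is vertex-transitive.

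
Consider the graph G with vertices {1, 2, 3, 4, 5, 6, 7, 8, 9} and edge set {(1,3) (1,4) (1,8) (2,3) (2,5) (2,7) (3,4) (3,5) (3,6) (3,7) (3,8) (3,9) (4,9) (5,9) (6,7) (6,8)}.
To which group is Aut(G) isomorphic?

Vertex 3 is the unique vertex of degree 8; the remaining 8 vertices each have degree 3 and induce a cycle, so G is the wheel on 9 vertices with hub 3. With the hub fixed, the remaining symmetry is that of the rim cycle C_8, giving the dihedral group D_8.

D_8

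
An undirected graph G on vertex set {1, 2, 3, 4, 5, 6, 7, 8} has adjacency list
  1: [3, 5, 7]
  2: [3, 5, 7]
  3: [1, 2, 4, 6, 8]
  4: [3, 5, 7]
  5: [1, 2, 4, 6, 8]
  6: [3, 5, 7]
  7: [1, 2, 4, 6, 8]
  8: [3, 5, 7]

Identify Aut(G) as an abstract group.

S_5 × S_3

The vertices split by degree into {3, 5, 7} (degree 5) and {1, 2, 4, 6, 8} (degree 3); every edge runs between the two parts, so G is the complete bipartite graph K_{3,5}. Automorphisms preserve the bipartition setwise (since the parts differ in size) and act as S_5 × S_3 within it; |Aut| = 720.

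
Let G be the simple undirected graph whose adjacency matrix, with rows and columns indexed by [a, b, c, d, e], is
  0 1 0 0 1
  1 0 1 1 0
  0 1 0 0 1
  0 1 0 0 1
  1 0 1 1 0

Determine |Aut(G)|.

12

The vertices split by degree into {b, e} (degree 3) and {a, c, d} (degree 2); every edge runs between the two parts, so G is the complete bipartite graph K_{2,3}. Automorphisms preserve the bipartition setwise (since the parts differ in size) and act as S_2 × S_3 within it; |Aut| = 12.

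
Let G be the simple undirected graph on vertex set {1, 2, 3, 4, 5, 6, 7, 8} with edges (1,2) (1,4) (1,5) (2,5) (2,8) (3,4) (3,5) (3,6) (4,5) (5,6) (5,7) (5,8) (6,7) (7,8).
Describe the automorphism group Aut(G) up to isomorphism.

Vertex 5 is the unique vertex of degree 7; the remaining 7 vertices each have degree 3 and induce a cycle, so G is the wheel on 8 vertices with hub 5. Every automorphism fixes the hub and acts on the rim 7-cycle, so Aut(G) ≅ Aut(C_7) = D_7 of order 14.

the dihedral group of order 14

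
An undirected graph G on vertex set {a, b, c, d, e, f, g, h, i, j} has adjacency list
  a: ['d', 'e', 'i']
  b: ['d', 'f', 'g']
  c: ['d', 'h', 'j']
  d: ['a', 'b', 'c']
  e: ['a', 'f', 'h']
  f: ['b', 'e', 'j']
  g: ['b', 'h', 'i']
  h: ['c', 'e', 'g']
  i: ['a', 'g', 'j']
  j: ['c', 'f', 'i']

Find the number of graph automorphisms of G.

120

G is 3-regular on 10 vertices with no triangles and no 4-cycles (girth 5): this is the Petersen graph. It is a classical fact that the Petersen graph has automorphism group S_5 (order 120), arising from its description as the Kneser graph K(5,2).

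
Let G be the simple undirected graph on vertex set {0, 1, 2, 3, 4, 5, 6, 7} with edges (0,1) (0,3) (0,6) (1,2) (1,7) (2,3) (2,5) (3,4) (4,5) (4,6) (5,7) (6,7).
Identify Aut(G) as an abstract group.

G is 3-regular and bipartite on 2^3 = 8 vertices with girth 4; it is the hypercube graph Q_3. Aut(Q_3) consists of the signed permutations of the 3 coordinate axes: 3! permutations times 2^3 sign flips, so |Aut| = 2^3·3! = 48.

the hyperoctahedral group B_3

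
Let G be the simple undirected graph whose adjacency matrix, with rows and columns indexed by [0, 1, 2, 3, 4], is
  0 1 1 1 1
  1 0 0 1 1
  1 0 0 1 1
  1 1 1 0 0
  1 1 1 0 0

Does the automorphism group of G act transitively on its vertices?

No

Vertex 0 is the only vertex of degree 4, so every automorphism fixes it; G is not vertex-transitive.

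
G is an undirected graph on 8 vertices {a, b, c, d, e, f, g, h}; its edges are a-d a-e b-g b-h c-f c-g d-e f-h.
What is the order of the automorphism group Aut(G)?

60

G has two connected components, {b, c, f, g, h} and {a, d, e}; each is 2-regular, so G = C_5 ⊔ C_3. No automorphism exchanges components of different sizes, hence Aut(G) is the direct product D_5 × D_3, order 60.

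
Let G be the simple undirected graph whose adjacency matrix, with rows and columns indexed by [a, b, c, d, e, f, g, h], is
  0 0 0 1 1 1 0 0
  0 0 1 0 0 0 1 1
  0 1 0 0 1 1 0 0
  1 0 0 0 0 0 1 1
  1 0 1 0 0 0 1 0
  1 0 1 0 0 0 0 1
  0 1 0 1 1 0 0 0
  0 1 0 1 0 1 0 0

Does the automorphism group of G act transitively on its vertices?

Yes

G is 3-regular and bipartite on 2^3 = 8 vertices with girth 4; it is the hypercube graph Q_3. Aut(Q_3) consists of the signed permutations of the 3 coordinate axes: 3! permutations times 2^3 sign flips, so |Aut| = 2^3·3! = 48. This group acts transitively on the 8 vertices.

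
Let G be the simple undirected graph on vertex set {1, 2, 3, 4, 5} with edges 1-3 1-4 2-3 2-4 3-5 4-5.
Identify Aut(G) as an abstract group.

The vertices split by degree into {3, 4} (degree 3) and {1, 2, 5} (degree 2); every edge runs between the two parts, so G is the complete bipartite graph K_{2,3}. Automorphisms preserve the bipartition setwise (since the parts differ in size) and act as S_2 × S_3 within it; |Aut| = 12.

S_2 × S_3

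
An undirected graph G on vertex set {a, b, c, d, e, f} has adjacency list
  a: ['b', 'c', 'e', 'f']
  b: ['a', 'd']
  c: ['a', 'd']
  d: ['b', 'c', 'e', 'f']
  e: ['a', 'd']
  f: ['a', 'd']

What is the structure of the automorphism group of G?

S_2 × S_4

The vertices split by degree into {a, d} (degree 4) and {b, c, e, f} (degree 2); every edge runs between the two parts, so G is the complete bipartite graph K_{2,4}. The parts have unequal sizes, so no automorphism swaps them; each part is permuted independently, giving S_2 × S_4 of order 2!·4! = 48.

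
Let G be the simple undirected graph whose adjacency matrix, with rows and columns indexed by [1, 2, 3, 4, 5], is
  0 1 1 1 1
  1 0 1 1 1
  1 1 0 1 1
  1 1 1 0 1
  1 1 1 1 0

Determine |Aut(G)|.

Every vertex has degree 4, so G is the complete graph K_5. Any permutation of the 5 vertices preserves K_5, so Aut(K_5) = S_5 of order 5! = 120.

120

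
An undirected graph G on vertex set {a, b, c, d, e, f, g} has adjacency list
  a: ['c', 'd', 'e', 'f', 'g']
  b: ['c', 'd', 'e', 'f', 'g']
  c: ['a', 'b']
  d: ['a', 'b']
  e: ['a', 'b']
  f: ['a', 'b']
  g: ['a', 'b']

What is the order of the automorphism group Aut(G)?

240

The vertices split by degree into {a, b} (degree 5) and {c, d, e, f, g} (degree 2); every edge runs between the two parts, so G is the complete bipartite graph K_{2,5}. The parts have unequal sizes, so no automorphism swaps them; each part is permuted independently, giving S_2 × S_5 of order 2!·5! = 240.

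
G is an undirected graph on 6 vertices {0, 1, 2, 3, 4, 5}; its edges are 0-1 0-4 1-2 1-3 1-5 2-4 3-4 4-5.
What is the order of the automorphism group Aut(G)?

The vertices split by degree into {1, 4} (degree 4) and {0, 2, 3, 5} (degree 2); every edge runs between the two parts, so G is the complete bipartite graph K_{2,4}. Automorphisms preserve the bipartition setwise (since the parts differ in size) and act as S_2 × S_4 within it; |Aut| = 48.

48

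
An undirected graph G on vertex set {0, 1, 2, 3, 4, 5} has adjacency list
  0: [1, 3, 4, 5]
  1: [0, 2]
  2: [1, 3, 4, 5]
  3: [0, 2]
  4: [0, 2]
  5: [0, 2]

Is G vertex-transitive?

Automorphisms preserve degree, but G has vertices of degree 2 and vertices of degree 4; no automorphism maps one to the other, so G is not vertex-transitive.

No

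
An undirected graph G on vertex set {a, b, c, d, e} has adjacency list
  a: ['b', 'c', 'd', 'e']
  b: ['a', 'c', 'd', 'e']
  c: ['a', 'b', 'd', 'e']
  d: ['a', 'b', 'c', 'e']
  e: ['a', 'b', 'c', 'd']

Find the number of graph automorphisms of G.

120

Every vertex has degree 4, so G is the complete graph K_5. Any permutation of the 5 vertices preserves K_5, so Aut(K_5) = S_5 of order 5! = 120.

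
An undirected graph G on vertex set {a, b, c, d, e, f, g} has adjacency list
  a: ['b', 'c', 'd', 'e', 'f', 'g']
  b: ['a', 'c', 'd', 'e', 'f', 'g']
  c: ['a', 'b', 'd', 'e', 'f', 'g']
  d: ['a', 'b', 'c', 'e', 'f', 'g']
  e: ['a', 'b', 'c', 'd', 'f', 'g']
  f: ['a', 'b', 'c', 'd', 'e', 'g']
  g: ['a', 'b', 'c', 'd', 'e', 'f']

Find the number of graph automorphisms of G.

5040

Every vertex has degree 6, so G is the complete graph K_7. Every bijection on the vertex set is an automorphism of K_7; hence Aut(K_7) ≅ S_7, order 5040.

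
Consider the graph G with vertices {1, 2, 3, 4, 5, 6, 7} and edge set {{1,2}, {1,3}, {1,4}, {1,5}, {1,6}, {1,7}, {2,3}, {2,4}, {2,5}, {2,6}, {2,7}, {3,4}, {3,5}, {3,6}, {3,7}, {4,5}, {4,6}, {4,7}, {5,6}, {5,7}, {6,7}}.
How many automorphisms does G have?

5040

Every vertex has degree 6, so G is the complete graph K_7. Any permutation of the 7 vertices preserves K_7, so Aut(K_7) = S_7 of order 7! = 5040.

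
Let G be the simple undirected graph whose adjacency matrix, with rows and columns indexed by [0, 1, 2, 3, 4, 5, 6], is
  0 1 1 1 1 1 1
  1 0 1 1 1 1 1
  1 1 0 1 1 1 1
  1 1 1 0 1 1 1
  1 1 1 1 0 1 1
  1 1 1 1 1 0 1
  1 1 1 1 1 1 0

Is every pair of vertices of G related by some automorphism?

Yes

All 7 vertices are pairwise adjacent: G = K_7. Any permutation of the 7 vertices preserves K_7, so Aut(K_7) = S_7 of order 7! = 5040. This group acts transitively on the 7 vertices.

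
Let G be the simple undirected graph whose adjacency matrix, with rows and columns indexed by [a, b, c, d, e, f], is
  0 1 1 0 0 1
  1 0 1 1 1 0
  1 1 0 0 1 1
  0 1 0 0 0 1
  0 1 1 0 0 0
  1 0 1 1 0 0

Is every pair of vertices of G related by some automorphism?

Automorphisms preserve degree, but G has vertices of degree 2 and vertices of degree 4; no automorphism maps one to the other, so G is not vertex-transitive.

No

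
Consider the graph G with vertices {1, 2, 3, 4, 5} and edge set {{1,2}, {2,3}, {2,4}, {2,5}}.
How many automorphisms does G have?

24

Vertex 2 has degree 4 and every other vertex has degree 1, so G is the star K_{1,4} with centre 2. The 4 leaves are pairwise interchangeable while the centre is fixed, giving Aut(G) = S_4.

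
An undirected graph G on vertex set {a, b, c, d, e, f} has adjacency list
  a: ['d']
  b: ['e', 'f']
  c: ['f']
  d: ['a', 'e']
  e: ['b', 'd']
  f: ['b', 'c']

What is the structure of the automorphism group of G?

Z_2

The degree sequence is [1, 2, 1, 2, 2, 2]; the two degree-1 vertices a and c are the ends of a path, so G = P_6. The only nontrivial automorphism of a path is the end-to-end reflection, so Aut(G) ≅ Z_2.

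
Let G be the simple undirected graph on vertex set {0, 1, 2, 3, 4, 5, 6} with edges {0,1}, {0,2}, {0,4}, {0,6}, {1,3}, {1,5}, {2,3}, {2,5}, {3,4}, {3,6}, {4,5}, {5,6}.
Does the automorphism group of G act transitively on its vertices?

Automorphisms preserve degree, but G has vertices of degree 3 and vertices of degree 4; no automorphism maps one to the other, so G is not vertex-transitive.

No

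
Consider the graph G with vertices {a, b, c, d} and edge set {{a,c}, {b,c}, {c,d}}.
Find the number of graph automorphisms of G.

6

Vertex c has degree 3 and every other vertex has degree 1, so G is the star K_{1,3} with centre c. The 3 leaves are pairwise interchangeable while the centre is fixed, giving Aut(G) = S_3.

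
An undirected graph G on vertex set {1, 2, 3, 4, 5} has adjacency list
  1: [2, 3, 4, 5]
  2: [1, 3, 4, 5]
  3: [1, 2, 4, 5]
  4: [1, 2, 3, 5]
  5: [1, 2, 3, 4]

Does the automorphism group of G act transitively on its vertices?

All 5 vertices are pairwise adjacent: G = K_5. Every bijection on the vertex set is an automorphism of K_5; hence Aut(K_5) ≅ S_5, order 120. This group acts transitively on the 5 vertices.

Yes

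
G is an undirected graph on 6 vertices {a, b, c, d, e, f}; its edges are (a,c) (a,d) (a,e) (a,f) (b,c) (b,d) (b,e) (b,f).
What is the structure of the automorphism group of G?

The vertices split by degree into {a, b} (degree 4) and {c, d, e, f} (degree 2); every edge runs between the two parts, so G is the complete bipartite graph K_{2,4}. Automorphisms preserve the bipartition setwise (since the parts differ in size) and act as S_2 × S_4 within it; |Aut| = 48.

S_2 × S_4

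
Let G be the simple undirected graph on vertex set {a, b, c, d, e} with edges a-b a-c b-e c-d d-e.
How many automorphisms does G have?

Every vertex has degree 2 and the graph is connected, so G is the 5-cycle C_5. The automorphisms of the 5-cycle are exactly the symmetries of a regular 5-gon: the dihedral group D_5, |D_5| = 10.

10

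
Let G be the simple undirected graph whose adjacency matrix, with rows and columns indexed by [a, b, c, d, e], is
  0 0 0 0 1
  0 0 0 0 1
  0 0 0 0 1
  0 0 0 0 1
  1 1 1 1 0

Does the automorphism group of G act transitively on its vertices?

Vertex e is the only vertex of degree 4, so every automorphism fixes it; G is not vertex-transitive.

No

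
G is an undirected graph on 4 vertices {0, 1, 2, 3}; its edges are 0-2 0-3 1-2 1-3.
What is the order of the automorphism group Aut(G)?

Every vertex has degree 2 and the graph is connected, so G is the 4-cycle C_4. The automorphisms of the 4-cycle are exactly the symmetries of a regular 4-gon: the dihedral group D_4, |D_4| = 8.

8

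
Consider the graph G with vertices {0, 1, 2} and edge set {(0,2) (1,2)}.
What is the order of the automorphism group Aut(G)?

2

The degree sequence is [1, 1, 2]; the two degree-1 vertices 0 and 1 are the ends of a path, so G = P_3. A path has exactly one nontrivial symmetry — reversal — giving Aut(G) of order 2.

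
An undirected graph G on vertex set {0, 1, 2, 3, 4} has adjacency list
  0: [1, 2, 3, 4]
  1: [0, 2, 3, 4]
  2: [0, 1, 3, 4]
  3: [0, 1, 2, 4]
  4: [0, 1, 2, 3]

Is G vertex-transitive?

Yes

Every vertex has degree 4, so G is the complete graph K_5. Every bijection on the vertex set is an automorphism of K_5; hence Aut(K_5) ≅ S_5, order 120. Under this action every vertex can be carried to every other, so G is vertex-transitive.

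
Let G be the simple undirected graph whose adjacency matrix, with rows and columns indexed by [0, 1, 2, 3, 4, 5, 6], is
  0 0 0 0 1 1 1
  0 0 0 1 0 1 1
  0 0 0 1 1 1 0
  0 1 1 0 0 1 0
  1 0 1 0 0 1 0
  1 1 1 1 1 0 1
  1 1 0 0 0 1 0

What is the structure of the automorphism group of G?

Vertex 5 is the unique vertex of degree 6; the remaining 6 vertices each have degree 3 and induce a cycle, so G is the wheel on 7 vertices with hub 5. Every automorphism fixes the hub and acts on the rim 6-cycle, so Aut(G) ≅ Aut(C_6) = D_6 of order 12.

the dihedral group of order 12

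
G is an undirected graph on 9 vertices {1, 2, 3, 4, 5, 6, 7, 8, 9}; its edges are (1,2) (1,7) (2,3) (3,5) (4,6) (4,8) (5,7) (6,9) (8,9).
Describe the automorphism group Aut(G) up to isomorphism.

D_5 × D_4

G has two connected components, {1, 2, 3, 5, 7} and {4, 6, 8, 9}; each is 2-regular, so G = C_5 ⊔ C_4. No automorphism exchanges components of different sizes, hence Aut(G) is the direct product D_5 × D_4, order 80.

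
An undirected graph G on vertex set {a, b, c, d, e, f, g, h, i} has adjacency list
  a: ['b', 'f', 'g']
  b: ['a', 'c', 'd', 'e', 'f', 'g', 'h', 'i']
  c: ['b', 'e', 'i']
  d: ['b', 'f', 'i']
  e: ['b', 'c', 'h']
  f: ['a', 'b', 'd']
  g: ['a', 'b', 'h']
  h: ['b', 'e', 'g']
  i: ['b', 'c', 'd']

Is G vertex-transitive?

Vertex b is the only vertex of degree 8, so every automorphism fixes it; G is not vertex-transitive.

No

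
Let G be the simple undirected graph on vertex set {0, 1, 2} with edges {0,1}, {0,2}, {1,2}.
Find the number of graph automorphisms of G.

6

All 3 vertices are pairwise adjacent: G = K_3. Any permutation of the 3 vertices preserves K_3, so Aut(K_3) = S_3 of order 3! = 6.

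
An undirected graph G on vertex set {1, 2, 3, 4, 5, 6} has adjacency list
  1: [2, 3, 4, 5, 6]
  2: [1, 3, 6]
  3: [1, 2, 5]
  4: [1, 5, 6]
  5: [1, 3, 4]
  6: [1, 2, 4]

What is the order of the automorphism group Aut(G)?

10

Vertex 1 is the unique vertex of degree 5; the remaining 5 vertices each have degree 3 and induce a cycle, so G is the wheel on 6 vertices with hub 1. Every automorphism fixes the hub and acts on the rim 5-cycle, so Aut(G) ≅ Aut(C_5) = D_5 of order 10.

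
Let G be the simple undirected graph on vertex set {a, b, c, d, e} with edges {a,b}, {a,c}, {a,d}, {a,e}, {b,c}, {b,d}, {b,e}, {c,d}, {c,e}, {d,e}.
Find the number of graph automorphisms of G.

All 5 vertices are pairwise adjacent: G = K_5. Every bijection on the vertex set is an automorphism of K_5; hence Aut(K_5) ≅ S_5, order 120.

120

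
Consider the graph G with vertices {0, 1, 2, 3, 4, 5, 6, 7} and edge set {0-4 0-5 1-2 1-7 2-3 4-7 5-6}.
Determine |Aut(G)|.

The degree sequence is [2, 2, 2, 1, 2, 2, 1, 2]; the two degree-1 vertices 3 and 6 are the ends of a path, so G = P_8. A path has exactly one nontrivial symmetry — reversal — giving Aut(G) of order 2.

2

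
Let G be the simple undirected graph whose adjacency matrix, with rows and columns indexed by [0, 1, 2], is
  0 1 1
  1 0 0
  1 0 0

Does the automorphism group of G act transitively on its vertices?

No

Vertex 0 is the only vertex of degree 2, so every automorphism fixes it; G is not vertex-transitive.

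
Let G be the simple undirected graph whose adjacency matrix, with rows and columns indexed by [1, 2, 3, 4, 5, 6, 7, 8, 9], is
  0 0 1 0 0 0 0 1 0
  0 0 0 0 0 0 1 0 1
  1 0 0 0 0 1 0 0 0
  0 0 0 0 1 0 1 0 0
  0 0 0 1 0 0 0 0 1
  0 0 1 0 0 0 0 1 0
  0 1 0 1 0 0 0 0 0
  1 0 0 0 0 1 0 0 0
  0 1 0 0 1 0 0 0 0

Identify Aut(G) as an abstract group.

D_4 × D_5

G has two connected components, {2, 4, 5, 7, 9} and {1, 3, 6, 8}; each is 2-regular, so G = C_5 ⊔ C_4. No automorphism exchanges components of different sizes, hence Aut(G) is the direct product D_4 × D_5, order 80.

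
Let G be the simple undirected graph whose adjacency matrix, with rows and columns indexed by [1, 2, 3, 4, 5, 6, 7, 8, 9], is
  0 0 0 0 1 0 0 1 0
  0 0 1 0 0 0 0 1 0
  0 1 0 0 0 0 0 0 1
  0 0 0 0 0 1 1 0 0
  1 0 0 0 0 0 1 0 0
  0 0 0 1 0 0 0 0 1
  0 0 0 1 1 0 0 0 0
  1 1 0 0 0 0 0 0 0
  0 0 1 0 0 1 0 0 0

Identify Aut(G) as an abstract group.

D_9

Every vertex has degree 2 and the graph is connected, so G is the 9-cycle C_9. The automorphisms of the 9-cycle are exactly the symmetries of a regular 9-gon: the dihedral group D_9, |D_9| = 18.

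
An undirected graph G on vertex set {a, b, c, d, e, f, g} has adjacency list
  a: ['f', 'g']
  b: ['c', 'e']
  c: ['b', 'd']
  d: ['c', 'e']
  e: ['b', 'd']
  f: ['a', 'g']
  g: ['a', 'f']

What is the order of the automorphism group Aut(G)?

48

G has two connected components, {b, c, d, e} and {a, f, g}; each is 2-regular, so G = C_4 ⊔ C_3. The components are non-isomorphic (different sizes), so Aut(G) = Aut(C_4) × Aut(C_3) = D_4 × D_3 of order 8·6 = 48.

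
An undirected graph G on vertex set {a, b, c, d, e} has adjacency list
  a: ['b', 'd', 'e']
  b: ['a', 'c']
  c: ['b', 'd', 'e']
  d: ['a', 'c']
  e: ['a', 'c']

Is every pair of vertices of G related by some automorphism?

No

Automorphisms preserve degree, but G has vertices of degree 2 and vertices of degree 3; no automorphism maps one to the other, so G is not vertex-transitive.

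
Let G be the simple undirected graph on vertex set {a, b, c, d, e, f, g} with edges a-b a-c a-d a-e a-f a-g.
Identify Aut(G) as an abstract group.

S_6

Vertex a has degree 6 and every other vertex has degree 1, so G is the star K_{1,6} with centre a. Any automorphism fixes the centre and permutes the 6 leaves freely, so Aut(G) ≅ S_6 of order 6! = 720.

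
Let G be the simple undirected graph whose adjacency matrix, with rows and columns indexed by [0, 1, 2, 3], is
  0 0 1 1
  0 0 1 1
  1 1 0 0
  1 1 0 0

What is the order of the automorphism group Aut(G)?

G is 2-regular and bipartite with parts {2, 3} and {0, 1} (each part is independent and every cross-pair is an edge), so G = K_{2,2}. Each part can be permuted independently (S_2 × S_2) and the two equal-size parts can also be swapped, giving (S_2 × S_2) ⋊ Z_2 of order 2·(2!)² = 8.

8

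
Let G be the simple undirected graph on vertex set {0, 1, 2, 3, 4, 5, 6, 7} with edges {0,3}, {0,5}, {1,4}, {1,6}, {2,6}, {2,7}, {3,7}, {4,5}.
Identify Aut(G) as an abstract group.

Every vertex has degree 2 and the graph is connected, so G is the 8-cycle C_8. C_8 has 8 rotations and 8 reflections, so Aut(C_8) ≅ D_8 of order 16.

D_8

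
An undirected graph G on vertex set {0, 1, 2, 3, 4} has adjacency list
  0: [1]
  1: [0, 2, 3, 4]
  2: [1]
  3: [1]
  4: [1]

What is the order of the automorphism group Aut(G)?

Vertex 1 has degree 4 and every other vertex has degree 1, so G is the star K_{1,4} with centre 1. The 4 leaves are pairwise interchangeable while the centre is fixed, giving Aut(G) = S_4.

24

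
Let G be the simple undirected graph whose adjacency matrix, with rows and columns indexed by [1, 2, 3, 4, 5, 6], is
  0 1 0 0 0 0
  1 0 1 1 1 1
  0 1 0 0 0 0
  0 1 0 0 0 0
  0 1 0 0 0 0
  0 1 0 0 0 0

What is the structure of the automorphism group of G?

S_5

Vertex 2 has degree 5 and every other vertex has degree 1, so G is the star K_{1,5} with centre 2. The 5 leaves are pairwise interchangeable while the centre is fixed, giving Aut(G) = S_5.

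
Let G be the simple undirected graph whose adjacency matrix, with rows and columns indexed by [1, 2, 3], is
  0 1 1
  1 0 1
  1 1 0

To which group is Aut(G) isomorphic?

Every vertex has degree 2, so G is the complete graph K_3. Every bijection on the vertex set is an automorphism of K_3; hence Aut(K_3) ≅ S_3, order 6.

S_3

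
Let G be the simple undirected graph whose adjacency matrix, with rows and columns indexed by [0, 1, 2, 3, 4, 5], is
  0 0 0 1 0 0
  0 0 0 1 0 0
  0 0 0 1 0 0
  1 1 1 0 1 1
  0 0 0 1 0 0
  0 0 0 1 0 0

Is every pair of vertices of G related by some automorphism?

No

Vertex 3 is the only vertex of degree 5, so every automorphism fixes it; G is not vertex-transitive.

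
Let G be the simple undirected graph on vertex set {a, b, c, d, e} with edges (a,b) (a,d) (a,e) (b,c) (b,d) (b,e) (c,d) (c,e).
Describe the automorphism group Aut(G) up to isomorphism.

Vertex b is the unique vertex of degree 4; the remaining 4 vertices each have degree 3 and induce a cycle, so G is the wheel on 5 vertices with hub b. With the hub fixed, the remaining symmetry is that of the rim cycle C_4, giving the dihedral group D_4.

D_4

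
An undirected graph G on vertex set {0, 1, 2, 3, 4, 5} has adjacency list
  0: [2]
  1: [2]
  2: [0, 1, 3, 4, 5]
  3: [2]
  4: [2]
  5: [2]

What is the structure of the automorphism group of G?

Vertex 2 has degree 5 and every other vertex has degree 1, so G is the star K_{1,5} with centre 2. Any automorphism fixes the centre and permutes the 5 leaves freely, so Aut(G) ≅ S_5 of order 5! = 120.

S_5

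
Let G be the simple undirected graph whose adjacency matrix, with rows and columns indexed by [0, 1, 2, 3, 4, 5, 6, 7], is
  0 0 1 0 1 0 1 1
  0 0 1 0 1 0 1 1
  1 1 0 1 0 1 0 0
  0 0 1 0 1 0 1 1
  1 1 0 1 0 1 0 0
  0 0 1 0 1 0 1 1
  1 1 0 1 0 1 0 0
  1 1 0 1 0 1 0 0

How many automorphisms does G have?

G is 4-regular and bipartite with parts {2, 4, 6, 7} and {0, 1, 3, 5} (each part is independent and every cross-pair is an edge), so G = K_{4,4}. Each part can be permuted independently (S_4 × S_4) and the two equal-size parts can also be swapped, giving (S_4 × S_4) ⋊ Z_2 of order 2·(4!)² = 1152.

1152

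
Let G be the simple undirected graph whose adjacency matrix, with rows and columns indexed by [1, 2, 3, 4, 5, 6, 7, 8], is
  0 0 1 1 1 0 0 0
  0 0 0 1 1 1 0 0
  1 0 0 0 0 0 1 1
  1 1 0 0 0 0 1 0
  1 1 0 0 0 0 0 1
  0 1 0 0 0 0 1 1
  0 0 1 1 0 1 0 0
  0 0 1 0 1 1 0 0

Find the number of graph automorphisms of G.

48

G is 3-regular and bipartite on 2^3 = 8 vertices with girth 4; it is the hypercube graph Q_3. Aut(Q_3) consists of the signed permutations of the 3 coordinate axes: 3! permutations times 2^3 sign flips, so |Aut| = 2^3·3! = 48.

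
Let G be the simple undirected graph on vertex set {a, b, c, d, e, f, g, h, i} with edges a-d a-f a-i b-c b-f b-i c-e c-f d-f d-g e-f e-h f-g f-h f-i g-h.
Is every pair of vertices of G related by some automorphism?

No

Vertex f is the only vertex of degree 8, so every automorphism fixes it; G is not vertex-transitive.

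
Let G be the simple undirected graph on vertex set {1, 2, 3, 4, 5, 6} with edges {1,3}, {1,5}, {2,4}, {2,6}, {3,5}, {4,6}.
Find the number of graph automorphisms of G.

72

G has two connected components, {1, 3, 5} and {2, 4, 6}; each is 2-regular, so G = C_3 ⊔ C_3. With two isomorphic components, Aut(G) = Aut(C_3) ≀ S_2 = (D_3 × D_3) ⋊ Z_2: permute each cycle by D_3, then optionally swap the two cycles. Order 2·(2·3)² = 72.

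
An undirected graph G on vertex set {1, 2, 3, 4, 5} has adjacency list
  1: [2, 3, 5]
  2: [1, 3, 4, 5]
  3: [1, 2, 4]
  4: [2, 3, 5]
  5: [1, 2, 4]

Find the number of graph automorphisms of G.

8

Vertex 2 is the unique vertex of degree 4; the remaining 4 vertices each have degree 3 and induce a cycle, so G is the wheel on 5 vertices with hub 2. Every automorphism fixes the hub and acts on the rim 4-cycle, so Aut(G) ≅ Aut(C_4) = D_4 of order 8.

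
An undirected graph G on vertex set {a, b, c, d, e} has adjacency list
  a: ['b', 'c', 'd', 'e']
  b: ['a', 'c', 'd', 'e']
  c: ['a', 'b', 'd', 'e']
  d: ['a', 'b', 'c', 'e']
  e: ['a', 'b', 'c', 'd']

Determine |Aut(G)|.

120

Every vertex has degree 4, so G is the complete graph K_5. Every bijection on the vertex set is an automorphism of K_5; hence Aut(K_5) ≅ S_5, order 120.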